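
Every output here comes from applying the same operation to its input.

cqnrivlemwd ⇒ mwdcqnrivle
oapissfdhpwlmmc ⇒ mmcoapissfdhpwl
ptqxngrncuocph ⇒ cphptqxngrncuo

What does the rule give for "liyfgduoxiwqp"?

Looking at the pairs, the operation is to move the last 3 characters to the front (rotate right by 3).
Applying that to "liyfgduoxiwqp" gives "wqpliyfgduoxi".

wqpliyfgduoxi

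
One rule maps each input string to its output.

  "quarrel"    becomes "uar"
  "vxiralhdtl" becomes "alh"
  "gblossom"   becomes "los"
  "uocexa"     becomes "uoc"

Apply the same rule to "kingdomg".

The pattern: move the last 3 characters to the front (rotate right by 3), then keep only the last 3 characters.
On "kingdomg": the first step gives "omgkingd", and the second then gives "ngd".

ngd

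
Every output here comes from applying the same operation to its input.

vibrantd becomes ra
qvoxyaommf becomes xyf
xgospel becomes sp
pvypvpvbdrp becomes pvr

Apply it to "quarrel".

Looking at the pairs, the operation is to swap each adjacent pair of characters (1↔2, 3↔4, ...), then keep one character in every 3, starting at position 3 (positions 3rd, 6th, 9th, ...).
Working it through for "quarrel": intermediate "uqraerl", final "rr".
(Check on "vibrantd": → "ivrbnadt" → "ra" ✓)

rr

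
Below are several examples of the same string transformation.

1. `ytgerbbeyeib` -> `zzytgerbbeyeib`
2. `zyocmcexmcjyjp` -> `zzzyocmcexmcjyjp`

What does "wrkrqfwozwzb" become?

zzwrkrqfwozwzb

Each output is the input with this applied: prepend "zz".
Doing the same to "wrkrqfwozwzb": "zzwrkrqfwozwzb".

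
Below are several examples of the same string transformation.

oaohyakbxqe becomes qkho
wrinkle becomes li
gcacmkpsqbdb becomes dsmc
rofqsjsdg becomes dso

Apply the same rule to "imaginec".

egi

The rule is to reverse the string, then keep one character in every 3, starting at position 2 (positions 2nd, 5th, 8th, ...).
On "imaginec": the first step gives "cenigami", and the second then gives "egi".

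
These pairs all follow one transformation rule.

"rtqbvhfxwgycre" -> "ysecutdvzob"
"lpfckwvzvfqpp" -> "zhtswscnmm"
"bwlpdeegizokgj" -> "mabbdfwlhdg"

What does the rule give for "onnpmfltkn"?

What's happening: delete the first 3 characters, then shift every letter 3 places backward in the alphabet (wrapping around).
Doing the same to "onnpmfltkn": "mjciqhk".

mjciqhk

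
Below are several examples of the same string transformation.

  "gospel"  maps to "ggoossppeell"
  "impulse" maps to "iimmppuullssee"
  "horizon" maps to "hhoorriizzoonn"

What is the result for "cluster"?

Each output is the input with this applied: double every character.
"cluster" → "cclluusstteerr".

cclluusstteerr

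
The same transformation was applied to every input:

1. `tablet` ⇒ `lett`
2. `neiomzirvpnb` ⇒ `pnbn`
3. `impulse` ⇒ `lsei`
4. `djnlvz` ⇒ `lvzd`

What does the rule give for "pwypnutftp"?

The transformation: move the last 3 characters to the front (rotate right by 3), then keep only the first 4 characters.
On "pwypnutftp": the first step gives "ftppwypnut", and the second then gives "ftpp".

ftpp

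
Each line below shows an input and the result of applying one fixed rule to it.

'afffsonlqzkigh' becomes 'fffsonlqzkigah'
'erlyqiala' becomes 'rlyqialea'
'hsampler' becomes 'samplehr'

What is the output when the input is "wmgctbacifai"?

mgctbacifawi

The transformation: swap the first and last characters, then move the first character to the end.
Applying that to "wmgctbacifai" gives "mgctbacifawi".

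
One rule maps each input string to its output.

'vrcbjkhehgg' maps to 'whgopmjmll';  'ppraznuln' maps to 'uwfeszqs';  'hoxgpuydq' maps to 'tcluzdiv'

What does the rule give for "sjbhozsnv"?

ogmtexsa

Each output is the input with this applied: delete the first character, then shift every letter 5 places forward in the alphabet (wrapping around).
Working it through for "sjbhozsnv": intermediate "jbhozsnv", final "ogmtexsa".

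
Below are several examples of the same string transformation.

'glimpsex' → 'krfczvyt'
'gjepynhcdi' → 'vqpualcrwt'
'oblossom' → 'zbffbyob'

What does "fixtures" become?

Looking at the pairs, the operation is to reverse the string, then shift every letter 13 places forward in the alphabet (wrapping around) — i.e. ROT13.
Working it through for "fixtures": intermediate "serutxif", final "frehgkvs".

frehgkvs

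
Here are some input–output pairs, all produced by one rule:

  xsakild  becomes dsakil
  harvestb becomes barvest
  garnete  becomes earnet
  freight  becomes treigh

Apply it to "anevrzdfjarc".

cnevrzdfjar

What's happening: delete the first character, then move the last character to the front.
"anevrzdfjarc" → "nevrzdfjarc" → "cnevrzdfjar".
(Check on "freight": → "reight" → "treigh" ✓)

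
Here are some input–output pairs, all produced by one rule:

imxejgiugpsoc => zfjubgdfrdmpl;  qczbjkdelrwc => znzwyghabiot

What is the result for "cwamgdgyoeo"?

The transformation: shift every letter 3 places backward in the alphabet (wrapping around), then move the last character to the front.
Applying both steps to "cwamgdgyoeo": "ztxjdadvlbl", then "lztxjdadvlb".
(Check on "imxejgiugpsoc": → "fjubgdfrdmplz" → "zfjubgdfrdmpl" ✓)

lztxjdadvlb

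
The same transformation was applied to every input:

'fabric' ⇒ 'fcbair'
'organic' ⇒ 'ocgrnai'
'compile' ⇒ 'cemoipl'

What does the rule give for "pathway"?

pytawha

What's happening: move the last character to the front, then swap each adjacent pair of characters (1↔2, 3↔4, ...).
For "pathway", step one produces "ypathwa"; step two turns that into "pytawha".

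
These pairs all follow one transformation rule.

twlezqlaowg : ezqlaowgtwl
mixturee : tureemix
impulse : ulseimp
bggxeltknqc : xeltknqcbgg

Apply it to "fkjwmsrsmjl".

wmsrsmjlfkj

The transformation: move the first 3 characters to the end (rotate left by 3).
For "fkjwmsrsmjl" the result is "wmsrsmjlfkj".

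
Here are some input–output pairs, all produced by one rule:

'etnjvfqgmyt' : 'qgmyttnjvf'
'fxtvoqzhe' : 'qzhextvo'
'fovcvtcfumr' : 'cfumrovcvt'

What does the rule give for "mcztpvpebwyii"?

Looking at the pairs, the operation is to delete the first character, then swap the front and back halves of the string.
"mcztpvpebwyii" → "ebwyiicztpvp".
(Check on "etnjvfqgmyt": → "tnjvfqgmyt" → "qgmyttnjvf" ✓)

ebwyiicztpvp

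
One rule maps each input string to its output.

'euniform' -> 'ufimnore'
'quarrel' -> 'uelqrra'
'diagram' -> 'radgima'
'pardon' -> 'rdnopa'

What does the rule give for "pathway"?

yahptwa

The pattern: sort the characters into alphabetical order, then swap the first and last characters.
Starting from "pathway": after the first operation, "aahptwy"; after the second, "yahptwa".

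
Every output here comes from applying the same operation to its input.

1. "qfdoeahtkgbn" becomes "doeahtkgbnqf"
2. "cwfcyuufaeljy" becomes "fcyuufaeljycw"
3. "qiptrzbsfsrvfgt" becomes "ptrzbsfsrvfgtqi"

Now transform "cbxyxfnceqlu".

xyxfnceqlucb

What's happening: move the first 2 characters to the end (rotate left by 2).
Doing the same to "cbxyxfnceqlu": "xyxfnceqlucb".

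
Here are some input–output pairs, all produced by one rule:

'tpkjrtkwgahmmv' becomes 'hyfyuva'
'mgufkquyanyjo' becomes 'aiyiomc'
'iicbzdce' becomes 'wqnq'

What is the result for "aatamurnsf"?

In each case the input is transformed by: shift every letter 12 places backward in the alphabet (wrapping around), then keep every other character starting from the first (positions 1st, 3rd, 5th, ...).
Working it through for "aatamurnsf": intermediate "oohoaifbgt", final "ohafg".

ohafg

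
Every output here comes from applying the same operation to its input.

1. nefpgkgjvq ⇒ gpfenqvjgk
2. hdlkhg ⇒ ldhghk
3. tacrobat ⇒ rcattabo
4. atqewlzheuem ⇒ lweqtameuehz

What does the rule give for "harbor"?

rahrob

Rule — reverse the string, then swap the front and back halves of the string.
Starting from "harbor": after the first operation, "robrah"; after the second, "rahrob".
(Check on "hdlkhg": → "ghkldh" → "ldhghk" ✓)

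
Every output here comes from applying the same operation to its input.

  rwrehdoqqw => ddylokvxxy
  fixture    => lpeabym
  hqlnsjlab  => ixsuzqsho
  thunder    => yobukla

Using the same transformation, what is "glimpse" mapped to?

The rule is to swap the first and last characters, then shift every letter 7 places forward in the alphabet (wrapping around).
Starting from "glimpse": after the first operation, "elimpsg"; after the second, "lsptwzn".
(Check on "rwrehdoqqw": → "wwrehdoqqr" → "ddylokvxxy" ✓)

lsptwzn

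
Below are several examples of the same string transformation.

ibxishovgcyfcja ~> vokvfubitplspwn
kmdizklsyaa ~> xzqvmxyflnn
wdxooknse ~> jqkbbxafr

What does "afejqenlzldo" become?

nsrwdraymyqb

What's happening: shift every letter 13 places forward in the alphabet (wrapping around) — i.e. ROT13.
"afejqenlzldo" → "nsrwdraymyqb".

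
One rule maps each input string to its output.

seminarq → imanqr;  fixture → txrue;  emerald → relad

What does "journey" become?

rueny

The rule is to delete the first 2 characters, then swap each adjacent pair of characters (1↔2, 3↔4, ...).
On "journey" that produces "rueny".
(Check on "seminarq": → "minarq" → "imanqr" ✓)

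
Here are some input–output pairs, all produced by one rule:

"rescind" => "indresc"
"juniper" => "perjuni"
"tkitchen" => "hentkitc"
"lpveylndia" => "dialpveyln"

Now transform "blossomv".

The transformation: move the last 3 characters to the front (rotate right by 3).
Doing the same to "blossomv": "omvbloss".

omvbloss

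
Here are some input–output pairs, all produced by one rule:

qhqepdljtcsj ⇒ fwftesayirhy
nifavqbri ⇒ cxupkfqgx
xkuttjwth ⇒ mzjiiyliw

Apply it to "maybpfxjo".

Rule — shift every letter 11 places backward in the alphabet (wrapping around).
So "maybpfxjo" becomes "bpnqeumyd".

bpnqeumyd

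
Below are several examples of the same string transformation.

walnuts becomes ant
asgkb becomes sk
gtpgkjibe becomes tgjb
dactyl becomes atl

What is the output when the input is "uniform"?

Rule — keep every other character starting from the second (positions 2nd, 4th, 6th, ...).
"uniform" → "nfr".

nfr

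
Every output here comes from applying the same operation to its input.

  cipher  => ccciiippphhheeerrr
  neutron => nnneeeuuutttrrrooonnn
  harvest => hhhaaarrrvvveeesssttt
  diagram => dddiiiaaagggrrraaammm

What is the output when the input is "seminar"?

ssseeemmmiiinnnaaarrr

Each output is the input with this applied: repeat every character 3 times.
"seminar" → "ssseeemmmiiinnnaaarrr".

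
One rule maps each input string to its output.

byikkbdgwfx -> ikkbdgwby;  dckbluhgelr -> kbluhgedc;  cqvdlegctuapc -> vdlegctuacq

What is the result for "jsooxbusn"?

ooxbujs

The pattern: delete the last 2 characters, then move the first 2 characters to the end (rotate left by 2).
Applying both steps to "jsooxbusn": "jsooxbu", then "ooxbujs".
(Check on "cqvdlegctuapc": → "cqvdlegctua" → "vdlegctuacq" ✓)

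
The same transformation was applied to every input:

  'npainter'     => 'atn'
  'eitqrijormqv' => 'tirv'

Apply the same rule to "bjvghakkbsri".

vabi

The rule is to move the first 2 characters to the end (rotate left by 2), then keep one character in every 3, starting at position 1 (positions 1st, 4th, 7th, ...).
"bjvghakkbsri" → "vghakkbsribj" → "vabi".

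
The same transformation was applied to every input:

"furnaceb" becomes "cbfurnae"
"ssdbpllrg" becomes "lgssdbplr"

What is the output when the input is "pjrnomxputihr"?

irpjrnomxputh

The transformation: move the last 2 characters to the front (rotate right by 2), then swap the first and last characters.
Starting from "pjrnomxputihr": after the first operation, "hrpjrnomxputi"; after the second, "irpjrnomxputh".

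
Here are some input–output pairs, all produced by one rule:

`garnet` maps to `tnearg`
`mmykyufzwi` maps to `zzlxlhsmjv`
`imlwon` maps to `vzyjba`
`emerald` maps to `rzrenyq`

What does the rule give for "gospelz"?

What's happening: shift every letter 13 places forward in the alphabet (wrapping around) — i.e. ROT13.
Doing the same to "gospelz": "tbfcrym".

tbfcrym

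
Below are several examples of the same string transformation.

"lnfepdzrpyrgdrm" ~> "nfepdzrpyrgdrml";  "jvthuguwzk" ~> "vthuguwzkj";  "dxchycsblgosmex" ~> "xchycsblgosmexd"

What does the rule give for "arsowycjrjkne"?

rsowycjrjknea

Looking at the pairs, the operation is to move the first character to the end.
Applying that to "arsowycjrjkne" gives "rsowycjrjknea".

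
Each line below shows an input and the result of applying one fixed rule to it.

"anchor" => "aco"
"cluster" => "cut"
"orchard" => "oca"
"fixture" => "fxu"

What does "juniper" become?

In each case the input is transformed by: delete the last character, then keep every other character starting from the first (positions 1st, 3rd, 5th, ...).
Working it through for "juniper": intermediate "junipe", final "jnp".

jnp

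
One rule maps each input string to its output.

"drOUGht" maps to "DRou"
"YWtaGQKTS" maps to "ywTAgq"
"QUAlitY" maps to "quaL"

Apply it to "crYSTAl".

Each output is the input with this applied: flip the case of every letter, then delete the last 3 characters.
So "crYSTAl" becomes "CRys".
(Check on "YWtaGQKTS": → "ywTAgqkts" → "ywTAgq" ✓)

CRys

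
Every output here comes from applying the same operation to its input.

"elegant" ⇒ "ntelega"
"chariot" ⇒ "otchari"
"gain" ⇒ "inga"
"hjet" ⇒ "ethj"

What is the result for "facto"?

Each output is the input with this applied: move the last 2 characters to the front (rotate right by 2).
For "facto" the result is "tofac".

tofac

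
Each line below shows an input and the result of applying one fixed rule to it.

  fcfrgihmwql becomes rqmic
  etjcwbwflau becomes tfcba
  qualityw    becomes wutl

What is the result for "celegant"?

teea

The transformation: keep every other character starting from the second (positions 2nd, 4th, 6th, ...), then sort the characters into reverse alphabetical order.
For "celegant", step one produces "eeat"; step two turns that into "teea".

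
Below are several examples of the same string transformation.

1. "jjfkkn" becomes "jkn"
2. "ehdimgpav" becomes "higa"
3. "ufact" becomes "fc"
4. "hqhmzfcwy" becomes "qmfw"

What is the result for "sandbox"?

ado

Each output is the input with this applied: keep every other character starting from the second (positions 2nd, 4th, 6th, ...).
Applying that to "sandbox" gives "ado".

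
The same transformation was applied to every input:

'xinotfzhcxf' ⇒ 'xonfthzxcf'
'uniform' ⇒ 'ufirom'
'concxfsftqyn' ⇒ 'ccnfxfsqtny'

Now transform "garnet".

The rule is to swap each adjacent pair of characters (1↔2, 3↔4, ...), then delete the first character.
For "garnet" the result is "gnrte".

gnrte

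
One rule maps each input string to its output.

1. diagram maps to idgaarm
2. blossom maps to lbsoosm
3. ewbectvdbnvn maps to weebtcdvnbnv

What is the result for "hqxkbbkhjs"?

Looking at the pairs, the operation is to swap each adjacent pair of characters (1↔2, 3↔4, ...).
"hqxkbbkhjs" → "qhkxbbhksj".

qhkxbbhksj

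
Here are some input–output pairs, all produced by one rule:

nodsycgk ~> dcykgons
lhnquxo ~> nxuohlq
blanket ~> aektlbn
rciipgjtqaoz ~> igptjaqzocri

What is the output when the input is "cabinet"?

bentaci

The transformation: swap each adjacent pair of characters (1↔2, 3↔4, ...), then move the first 3 characters to the end (rotate left by 3).
Starting from "cabinet": after the first operation, "acibent"; after the second, "bentaci".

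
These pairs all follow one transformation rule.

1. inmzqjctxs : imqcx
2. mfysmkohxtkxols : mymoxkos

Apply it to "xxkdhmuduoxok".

The transformation: keep every other character starting from the first (positions 1st, 3rd, 5th, ...).
For "xxkdhmuduoxok" the result is "xkhuuxk".

xkhuuxk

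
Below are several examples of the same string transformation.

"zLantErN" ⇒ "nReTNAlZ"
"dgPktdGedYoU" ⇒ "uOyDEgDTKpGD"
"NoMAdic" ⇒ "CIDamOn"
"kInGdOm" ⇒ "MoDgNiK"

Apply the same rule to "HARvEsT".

tSeVrah

The pattern: reverse the string, then flip the case of every letter.
On "HARvEsT": the first step gives "TsEvRAH", and the second then gives "tSeVrah".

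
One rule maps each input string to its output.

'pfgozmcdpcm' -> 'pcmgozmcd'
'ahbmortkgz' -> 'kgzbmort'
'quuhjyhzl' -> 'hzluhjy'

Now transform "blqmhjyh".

jyhqmh

What's happening: delete the first 2 characters, then move the last 3 characters to the front (rotate right by 3).
For "blqmhjyh", step one produces "qmhjyh"; step two turns that into "jyhqmh".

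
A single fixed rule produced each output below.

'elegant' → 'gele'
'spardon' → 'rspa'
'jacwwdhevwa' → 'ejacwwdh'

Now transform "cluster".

The pattern: delete the last 3 characters, then move the last character to the front.
Working it through for "cluster": intermediate "clus", final "sclu".
(Check on "spardon": → "spar" → "rspa" ✓)

sclu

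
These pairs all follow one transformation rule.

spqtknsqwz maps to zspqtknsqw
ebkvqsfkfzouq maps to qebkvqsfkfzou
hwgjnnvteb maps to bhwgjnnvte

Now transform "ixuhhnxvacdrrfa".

aixuhhnxvacdrrf

In each case the input is transformed by: move the last character to the front.
So "ixuhhnxvacdrrfa" becomes "aixuhhnxvacdrrf".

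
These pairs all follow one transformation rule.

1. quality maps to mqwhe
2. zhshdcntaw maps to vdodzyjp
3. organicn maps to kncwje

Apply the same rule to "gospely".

The pattern: delete the last 2 characters, then shift every letter 4 places backward in the alphabet (wrapping around).
Starting from "gospely": after the first operation, "gospe"; after the second, "ckola".
(Check on "quality": → "quali" → "mqwhe" ✓)

ckola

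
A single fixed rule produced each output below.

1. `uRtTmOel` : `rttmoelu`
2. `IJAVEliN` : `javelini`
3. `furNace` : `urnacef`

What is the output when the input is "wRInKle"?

rinklew

The rule is to move the first character to the end, then convert every letter to lowercase.
Doing the same to "wRInKle": "rinklew".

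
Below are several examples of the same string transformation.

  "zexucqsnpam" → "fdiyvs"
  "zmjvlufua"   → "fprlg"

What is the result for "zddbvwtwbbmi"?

fjbzhs

In each case the input is transformed by: keep every other character starting from the first (positions 1st, 3rd, 5th, ...), then shift every letter 6 places forward in the alphabet (wrapping around).
Applying that to "zddbvwtwbbmi" gives "fjbzhs".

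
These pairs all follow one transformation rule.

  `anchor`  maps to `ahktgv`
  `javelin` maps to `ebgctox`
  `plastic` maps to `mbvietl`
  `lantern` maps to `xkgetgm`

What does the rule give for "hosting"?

In each case the input is transformed by: shift every letter 7 places backward in the alphabet (wrapping around), then move the last 3 characters to the front (rotate right by 3).
"hosting" → "ahlmbgz" → "bgzahlm".

bgzahlm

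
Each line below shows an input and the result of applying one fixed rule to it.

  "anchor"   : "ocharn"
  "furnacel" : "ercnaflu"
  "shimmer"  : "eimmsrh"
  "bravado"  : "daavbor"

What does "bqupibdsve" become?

vuspdibbeq

Looking at the pairs, the operation is to take characters alternately from the front and the back (1st, last, 2nd, 2nd-last, ...), then move the first 3 characters to the end (rotate left by 3).
On "bqupibdsve": the first step gives "beqvuspdib", and the second then gives "vuspdibbeq".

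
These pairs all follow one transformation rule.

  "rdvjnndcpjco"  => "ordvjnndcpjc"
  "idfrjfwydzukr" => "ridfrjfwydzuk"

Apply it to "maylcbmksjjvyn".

The pattern: move the last character to the front.
Applying that to "maylcbmksjjvyn" gives "nmaylcbmksjjvy".

nmaylcbmksjjvy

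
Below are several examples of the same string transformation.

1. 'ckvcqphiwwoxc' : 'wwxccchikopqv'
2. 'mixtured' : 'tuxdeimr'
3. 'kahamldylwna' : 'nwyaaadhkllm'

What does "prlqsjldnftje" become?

In each case the input is transformed by: sort the characters into alphabetical order, then move the last 3 characters to the front (rotate right by 3).
For "prlqsjldnftje", step one produces "defjjllnpqrst"; step two turns that into "rstdefjjllnpq".
(Check on "ckvcqphiwwoxc": → "ccchikopqvwwx" → "wwxccchikopqv" ✓)

rstdefjjllnpq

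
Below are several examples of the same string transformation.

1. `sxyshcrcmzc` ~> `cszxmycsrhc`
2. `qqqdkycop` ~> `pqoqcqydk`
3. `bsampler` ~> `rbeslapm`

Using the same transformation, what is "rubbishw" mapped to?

wrhusbib

Looking at the pairs, the operation is to reverse the string, then take characters alternately from the front and the back (1st, last, 2nd, 2nd-last, ...).
"rubbishw" → "whsibbur" → "wrhusbib".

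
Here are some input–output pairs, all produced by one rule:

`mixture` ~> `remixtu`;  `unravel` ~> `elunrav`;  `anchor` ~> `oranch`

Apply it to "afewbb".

bbafew

Each output is the input with this applied: move the last 2 characters to the front (rotate right by 2).
So "afewbb" becomes "bbafew".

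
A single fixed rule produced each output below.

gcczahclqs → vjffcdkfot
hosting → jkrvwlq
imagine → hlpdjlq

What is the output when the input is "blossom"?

Looking at the pairs, the operation is to shift every letter 3 places forward in the alphabet (wrapping around), then move the last character to the front.
"blossom" → "eorvvrp" → "peorvvr".

peorvvr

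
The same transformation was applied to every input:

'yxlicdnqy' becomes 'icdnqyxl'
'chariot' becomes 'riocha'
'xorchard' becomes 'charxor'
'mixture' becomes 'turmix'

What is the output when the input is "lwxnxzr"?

nxzlwx

In each case the input is transformed by: delete the last character, then move the first 3 characters to the end (rotate left by 3).
"lwxnxzr" → "lwxnxz" → "nxzlwx".
(Check on "xorchard": → "xorchar" → "charxor" ✓)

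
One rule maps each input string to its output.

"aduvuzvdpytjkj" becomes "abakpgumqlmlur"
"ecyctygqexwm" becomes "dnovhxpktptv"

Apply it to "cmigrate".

vkrixzdt

Rule — shift every letter 9 places backward in the alphabet (wrapping around), then reverse the string.
"cmigrate" → "tdzxirkv" → "vkrixzdt".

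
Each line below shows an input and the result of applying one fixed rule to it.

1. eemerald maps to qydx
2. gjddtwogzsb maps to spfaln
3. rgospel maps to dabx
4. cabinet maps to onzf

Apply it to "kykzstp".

wweb

The transformation: keep every other character starting from the first (positions 1st, 3rd, 5th, ...), then shift every letter 12 places forward in the alphabet (wrapping around).
On "kykzstp": the first step gives "kksp", and the second then gives "wweb".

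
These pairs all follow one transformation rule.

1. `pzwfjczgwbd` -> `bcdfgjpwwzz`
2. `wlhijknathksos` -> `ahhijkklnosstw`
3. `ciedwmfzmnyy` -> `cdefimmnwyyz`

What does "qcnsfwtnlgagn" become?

The transformation: sort the characters into alphabetical order.
So "qcnsfwtnlgagn" becomes "acfgglnnnqstw".

acfgglnnnqstw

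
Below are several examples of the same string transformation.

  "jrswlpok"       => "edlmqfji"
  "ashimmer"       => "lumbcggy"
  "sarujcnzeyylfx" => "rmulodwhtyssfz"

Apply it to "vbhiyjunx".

The pattern: shift every letter 6 places backward in the alphabet (wrapping around), then move the last character to the front.
Working it through for "vbhiyjunx": intermediate "pvbcsdohr", final "rpvbcsdoh".

rpvbcsdoh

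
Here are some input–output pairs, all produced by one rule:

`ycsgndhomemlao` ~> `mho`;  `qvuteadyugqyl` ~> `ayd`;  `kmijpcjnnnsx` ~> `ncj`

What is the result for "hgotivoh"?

vti

What's happening: take characters alternately from the front and the back (1st, last, 2nd, 2nd-last, ...), then keep only the last 3 characters.
On "hgotivoh": the first step gives "hhgoovti", and the second then gives "vti".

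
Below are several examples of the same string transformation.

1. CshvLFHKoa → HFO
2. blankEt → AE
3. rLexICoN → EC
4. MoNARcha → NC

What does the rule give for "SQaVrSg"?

AS

In each case the input is transformed by: keep one character in every 3, starting at position 3 (positions 3rd, 6th, 9th, ...), then convert every letter to uppercase.
On "SQaVrSg": the first step gives "aS", and the second then gives "AS".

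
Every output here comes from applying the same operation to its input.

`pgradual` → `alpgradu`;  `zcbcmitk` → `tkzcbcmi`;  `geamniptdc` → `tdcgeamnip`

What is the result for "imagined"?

edimagin

Looking at the pairs, the operation is to swap the front and back halves of the string, then move the first 2 characters to the end (rotate left by 2).
Working it through for "imagined": intermediate "inedimag", final "edimagin".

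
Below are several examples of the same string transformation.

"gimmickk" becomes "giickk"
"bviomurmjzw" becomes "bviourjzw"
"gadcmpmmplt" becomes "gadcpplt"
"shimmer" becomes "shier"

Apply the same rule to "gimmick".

giick

Each output is the input with this applied: remove every "m".
On "gimmick" that produces "giick".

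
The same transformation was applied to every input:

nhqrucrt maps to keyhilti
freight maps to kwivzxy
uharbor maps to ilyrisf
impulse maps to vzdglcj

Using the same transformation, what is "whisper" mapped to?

inyzjgv

The rule is to move the last character to the front, then shift every letter 9 places backward in the alphabet (wrapping around).
For "whisper", step one produces "rwhispe"; step two turns that into "inyzjgv".
(Check on "impulse": → "eimpuls" → "vzdglcj" ✓)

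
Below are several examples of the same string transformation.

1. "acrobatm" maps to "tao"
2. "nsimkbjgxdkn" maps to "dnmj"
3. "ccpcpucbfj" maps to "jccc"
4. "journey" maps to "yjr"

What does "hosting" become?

In each case the input is transformed by: keep one character in every 3, starting at position 1 (positions 1st, 4th, 7th, ...), then move the last character to the front.
"hosting" → "htg" → "ght".

ght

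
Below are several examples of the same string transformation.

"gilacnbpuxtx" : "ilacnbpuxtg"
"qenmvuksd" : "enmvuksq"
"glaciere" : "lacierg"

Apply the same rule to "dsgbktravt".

Looking at the pairs, the operation is to delete the last character, then move the first character to the end.
Applying both steps to "dsgbktravt": "dsgbktrav", then "sgbktravd".

sgbktravd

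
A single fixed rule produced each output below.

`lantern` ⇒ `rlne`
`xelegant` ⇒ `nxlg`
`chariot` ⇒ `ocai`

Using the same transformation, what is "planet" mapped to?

epa

The rule is to move the last 2 characters to the front (rotate right by 2), then keep every other character starting from the first (positions 1st, 3rd, 5th, ...).
Applying both steps to "planet": "etplan", then "epa".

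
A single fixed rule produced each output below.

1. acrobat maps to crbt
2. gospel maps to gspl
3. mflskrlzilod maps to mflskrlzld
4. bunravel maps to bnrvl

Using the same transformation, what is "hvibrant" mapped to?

hvbrnt

The pattern: remove every vowel.
Applying that to "hvibrant" gives "hvbrnt".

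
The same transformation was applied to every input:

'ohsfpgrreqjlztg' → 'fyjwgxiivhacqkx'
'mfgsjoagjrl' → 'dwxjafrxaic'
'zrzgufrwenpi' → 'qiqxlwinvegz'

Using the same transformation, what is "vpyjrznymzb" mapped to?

mgpaiqepdqs

Looking at the pairs, the operation is to shift every letter 9 places backward in the alphabet (wrapping around).
On "vpyjrznymzb" that produces "mgpaiqepdqs".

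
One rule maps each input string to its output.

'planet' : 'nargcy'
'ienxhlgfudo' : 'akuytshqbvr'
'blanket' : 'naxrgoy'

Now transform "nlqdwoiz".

Rule — move the first 2 characters to the end (rotate left by 2), then shift every letter 13 places forward in the alphabet (wrapping around) — i.e. ROT13.
Starting from "nlqdwoiz": after the first operation, "qdwoiznl"; after the second, "dqjbvmay".

dqjbvmay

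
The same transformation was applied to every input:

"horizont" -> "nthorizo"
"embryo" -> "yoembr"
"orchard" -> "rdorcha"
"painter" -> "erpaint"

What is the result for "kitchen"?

The pattern: move the last 2 characters to the front (rotate right by 2).
Doing the same to "kitchen": "enkitch".

enkitch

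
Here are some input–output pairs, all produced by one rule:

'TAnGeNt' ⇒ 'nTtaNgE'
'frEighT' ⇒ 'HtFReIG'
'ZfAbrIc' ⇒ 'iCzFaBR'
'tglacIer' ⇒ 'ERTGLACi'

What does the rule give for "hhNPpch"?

The pattern: move the last 2 characters to the front (rotate right by 2), then flip the case of every letter.
Working it through for "hhNPpch": intermediate "chhhNPp", final "CHHHnpP".

CHHHnpP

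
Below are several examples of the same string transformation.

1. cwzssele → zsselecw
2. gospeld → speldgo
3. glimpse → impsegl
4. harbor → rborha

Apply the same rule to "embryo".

bryoem

Rule — move the first 2 characters to the end (rotate left by 2).
"embryo" → "bryoem".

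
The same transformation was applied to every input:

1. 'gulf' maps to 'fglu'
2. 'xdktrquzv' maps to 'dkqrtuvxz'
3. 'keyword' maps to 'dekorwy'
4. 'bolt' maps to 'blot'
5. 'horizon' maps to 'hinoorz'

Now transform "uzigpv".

gipuvz

The transformation: sort the characters into alphabetical order.
For "uzigpv" the result is "gipuvz".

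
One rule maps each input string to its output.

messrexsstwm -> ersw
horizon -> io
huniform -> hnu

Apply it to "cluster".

es

What's happening: sort the characters into alphabetical order, then keep one character in every 3, starting at position 2 (positions 2nd, 5th, 8th, ...).
Starting from "cluster": after the first operation, "celrstu"; after the second, "es".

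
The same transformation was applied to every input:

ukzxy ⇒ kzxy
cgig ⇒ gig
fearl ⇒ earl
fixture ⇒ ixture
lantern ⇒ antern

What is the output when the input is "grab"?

rab

The transformation: delete the first character.
So "grab" becomes "rab".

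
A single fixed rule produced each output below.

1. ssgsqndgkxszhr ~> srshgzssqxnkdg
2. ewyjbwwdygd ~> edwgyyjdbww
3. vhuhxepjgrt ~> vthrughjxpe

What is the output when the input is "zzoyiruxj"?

zjzxouyri

Each output is the input with this applied: take characters alternately from the front and the back (1st, last, 2nd, 2nd-last, ...).
For "zzoyiruxj" the result is "zjzxouyri".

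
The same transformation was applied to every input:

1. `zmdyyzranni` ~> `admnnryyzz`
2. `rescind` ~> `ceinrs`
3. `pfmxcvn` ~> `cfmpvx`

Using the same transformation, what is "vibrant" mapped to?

Each output is the input with this applied: delete the last character, then sort the characters into alphabetical order.
Applying both steps to "vibrant": "vibran", then "abinrv".

abinrv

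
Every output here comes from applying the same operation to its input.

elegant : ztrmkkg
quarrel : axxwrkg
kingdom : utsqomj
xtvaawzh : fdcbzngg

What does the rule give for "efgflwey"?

Looking at the pairs, the operation is to sort the characters into reverse alphabetical order, then shift every letter 6 places forward in the alphabet (wrapping around).
"efgflwey" → "ywlgffee" → "ecrmllkk".

ecrmllkk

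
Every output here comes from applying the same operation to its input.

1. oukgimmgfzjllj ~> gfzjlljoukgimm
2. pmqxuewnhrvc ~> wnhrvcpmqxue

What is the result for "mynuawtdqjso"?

The pattern: swap the front and back halves of the string.
For "mynuawtdqjso" the result is "tdqjsomynuaw".

tdqjsomynuaw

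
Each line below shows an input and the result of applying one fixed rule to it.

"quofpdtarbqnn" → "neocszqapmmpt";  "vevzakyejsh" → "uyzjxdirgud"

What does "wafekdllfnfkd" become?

edjckkemejcvz

Looking at the pairs, the operation is to shift every letter 1 place backward in the alphabet (wrapping around), then move the first 2 characters to the end (rotate left by 2).
Working it through for "wafekdllfnfkd": intermediate "vzedjckkemejc", final "edjckkemejcvz".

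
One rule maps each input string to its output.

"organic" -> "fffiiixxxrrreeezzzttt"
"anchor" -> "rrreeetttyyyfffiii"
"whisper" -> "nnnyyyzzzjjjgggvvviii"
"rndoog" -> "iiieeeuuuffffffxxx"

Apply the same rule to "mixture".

Each output is the input with this applied: repeat every character 3 times, then shift every letter 9 places backward in the alphabet (wrapping around).
Applying both steps to "mixture": "mmmiiixxxtttuuurrreee", then "dddzzzoookkkllliiivvv".

dddzzzoookkkllliiivvv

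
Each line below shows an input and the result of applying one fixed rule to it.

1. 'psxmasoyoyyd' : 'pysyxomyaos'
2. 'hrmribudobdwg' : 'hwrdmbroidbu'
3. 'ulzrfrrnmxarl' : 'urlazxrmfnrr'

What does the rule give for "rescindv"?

rdensic

The pattern: delete the last character, then take characters alternately from the front and the back (1st, last, 2nd, 2nd-last, ...).
Starting from "rescindv": after the first operation, "rescind"; after the second, "rdensic".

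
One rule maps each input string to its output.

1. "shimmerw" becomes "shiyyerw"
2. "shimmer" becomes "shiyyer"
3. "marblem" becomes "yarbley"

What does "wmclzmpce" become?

wyclzypce

In each case the input is transformed by: replace every "m" with "y".
For "wmclzmpce" the result is "wyclzypce".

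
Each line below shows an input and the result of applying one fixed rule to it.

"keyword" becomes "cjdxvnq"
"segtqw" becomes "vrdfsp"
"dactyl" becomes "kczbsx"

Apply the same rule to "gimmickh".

gfhllhbj

Rule — shift every letter 1 place backward in the alphabet (wrapping around), then move the last character to the front.
"gimmickh" → "fhllhbjg" → "gfhllhbj".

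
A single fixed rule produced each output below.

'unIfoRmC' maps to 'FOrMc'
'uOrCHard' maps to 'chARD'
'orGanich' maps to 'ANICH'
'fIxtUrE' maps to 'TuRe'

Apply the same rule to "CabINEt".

ineT

The transformation: flip the case of every letter, then delete the first 3 characters.
On "CabINEt": the first step gives "cABineT", and the second then gives "ineT".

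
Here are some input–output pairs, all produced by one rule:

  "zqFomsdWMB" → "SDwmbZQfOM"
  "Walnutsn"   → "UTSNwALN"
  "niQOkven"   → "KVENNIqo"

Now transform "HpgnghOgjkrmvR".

GJKRMVrhPGNGHo

The pattern: flip the case of every letter, then swap the front and back halves of the string.
Working it through for "HpgnghOgjkrmvR": intermediate "hPGNGHoGJKRMVr", final "GJKRMVrhPGNGHo".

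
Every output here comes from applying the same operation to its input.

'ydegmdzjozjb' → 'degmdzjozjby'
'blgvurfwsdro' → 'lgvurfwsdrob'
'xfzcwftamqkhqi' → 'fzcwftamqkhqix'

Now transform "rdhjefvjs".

Each output is the input with this applied: move the first character to the end.
Doing the same to "rdhjefvjs": "dhjefvjsr".

dhjefvjsr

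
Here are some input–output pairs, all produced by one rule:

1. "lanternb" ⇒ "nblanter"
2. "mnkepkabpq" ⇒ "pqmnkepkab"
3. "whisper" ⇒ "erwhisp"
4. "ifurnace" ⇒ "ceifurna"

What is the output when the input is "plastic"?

Each output is the input with this applied: move the last 2 characters to the front (rotate right by 2).
"plastic" → "icplast".

icplast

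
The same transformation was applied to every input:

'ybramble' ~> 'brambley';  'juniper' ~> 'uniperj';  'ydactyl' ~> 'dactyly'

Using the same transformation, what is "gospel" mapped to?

The rule is to move the first character to the end.
So "gospel" becomes "ospelg".

ospelg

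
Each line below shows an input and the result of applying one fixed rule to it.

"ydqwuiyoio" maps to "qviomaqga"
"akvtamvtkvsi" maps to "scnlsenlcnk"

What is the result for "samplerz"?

Looking at the pairs, the operation is to shift every letter 8 places backward in the alphabet (wrapping around), then delete the last character.
Applying both steps to "samplerz": "ksehdwjr", then "ksehdwj".

ksehdwj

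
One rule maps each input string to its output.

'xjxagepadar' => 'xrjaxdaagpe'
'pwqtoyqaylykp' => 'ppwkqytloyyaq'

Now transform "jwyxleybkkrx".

What's happening: take characters alternately from the front and the back (1st, last, 2nd, 2nd-last, ...).
Applying that to "jwyxleybkkrx" gives "jxwrykxklbey".

jxwrykxklbey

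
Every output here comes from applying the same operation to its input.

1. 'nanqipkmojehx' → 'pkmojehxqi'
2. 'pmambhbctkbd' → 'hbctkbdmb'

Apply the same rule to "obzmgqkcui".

qkcuimg

The transformation: delete the first 3 characters, then move the first 2 characters to the end (rotate left by 2).
On "obzmgqkcui": the first step gives "mgqkcui", and the second then gives "qkcuimg".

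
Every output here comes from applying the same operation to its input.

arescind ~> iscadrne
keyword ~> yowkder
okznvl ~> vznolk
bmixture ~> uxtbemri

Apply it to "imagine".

The pattern: take characters alternately from the front and the back (1st, last, 2nd, 2nd-last, ...), then move the last 3 characters to the front (rotate right by 3).
Starting from "imagine": after the first operation, "iemnaig"; after the second, "aigiemn".
(Check on "arescind": → "adrneisc" → "iscadrne" ✓)

aigiemn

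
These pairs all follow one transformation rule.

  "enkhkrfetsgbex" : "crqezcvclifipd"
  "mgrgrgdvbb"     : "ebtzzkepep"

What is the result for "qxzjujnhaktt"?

lfyirrovxhsh

Looking at the pairs, the operation is to swap the front and back halves of the string, then shift every letter 2 places backward in the alphabet (wrapping around).
For "qxzjujnhaktt", step one produces "nhakttqxzjuj"; step two turns that into "lfyirrovxhsh".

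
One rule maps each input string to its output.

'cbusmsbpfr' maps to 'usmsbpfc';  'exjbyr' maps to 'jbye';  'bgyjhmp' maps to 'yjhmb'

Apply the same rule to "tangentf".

ngentt

Each output is the input with this applied: swap the first and last characters, then delete the first 2 characters.
Applying both steps to "tangentf": "fangentt", then "ngentt".
(Check on "bgyjhmp": → "pgyjhmb" → "yjhmb" ✓)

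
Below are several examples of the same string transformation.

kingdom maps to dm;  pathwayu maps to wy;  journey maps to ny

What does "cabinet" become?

nt

What's happening: keep every other character starting from the first (positions 1st, 3rd, 5th, ...), then delete the first 2 characters.
On "cabinet": the first step gives "cbnt", and the second then gives "nt".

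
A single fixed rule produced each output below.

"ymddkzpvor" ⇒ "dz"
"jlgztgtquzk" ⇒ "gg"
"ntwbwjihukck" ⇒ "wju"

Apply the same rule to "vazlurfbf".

In each case the input is transformed by: keep one character in every 3, starting at position 3 (positions 3rd, 6th, 9th, ...), then delete the last character.
Applying that to "vazlurfbf" gives "zr".

zr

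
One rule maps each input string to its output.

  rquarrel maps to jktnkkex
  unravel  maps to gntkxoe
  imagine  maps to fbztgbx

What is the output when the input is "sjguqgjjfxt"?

clnzzjccqym

Looking at the pairs, the operation is to shift every letter 7 places backward in the alphabet (wrapping around), then swap each adjacent pair of characters (1↔2, 3↔4, ...).
Working it through for "sjguqgjjfxt": intermediate "lcznjzccyqm", final "clnzzjccqym".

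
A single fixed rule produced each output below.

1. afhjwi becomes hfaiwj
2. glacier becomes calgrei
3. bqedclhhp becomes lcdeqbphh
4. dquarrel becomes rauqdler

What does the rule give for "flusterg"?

tsulfgre

In each case the input is transformed by: reverse the string, then move the first 3 characters to the end (rotate left by 3).
Applying both steps to "flusterg": "gretsulf", then "tsulfgre".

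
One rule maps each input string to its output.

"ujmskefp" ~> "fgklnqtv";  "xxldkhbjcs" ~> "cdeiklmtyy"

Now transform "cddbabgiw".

bccdeehjx

What's happening: sort the characters into alphabetical order, then shift every letter 1 place forward in the alphabet (wrapping around).
On "cddbabgiw": the first step gives "abbcddgiw", and the second then gives "bccdeehjx".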